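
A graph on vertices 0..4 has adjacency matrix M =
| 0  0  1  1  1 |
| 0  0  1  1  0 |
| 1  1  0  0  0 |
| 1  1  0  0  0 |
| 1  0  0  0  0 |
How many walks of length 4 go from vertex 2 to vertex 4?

The number of length-4 walks from vertex 2 to vertex 4 is entry (2,4) of M⁴, where M is the adjacency matrix.
M² = [[3, 2, 0, 0, 0], [2, 2, 0, 0, 0], [0, 0, 2, 2, 1], [0, 0, 2, 2, 1], [0, 0, 1, 1, 1]]
M³ = [[0, 0, 5, 5, 3], [0, 0, 4, 4, 2], [5, 4, 0, 0, 0], [5, 4, 0, 0, 0], [3, 2, 0, 0, 0]]
M⁴ = [[13, 10, 0, 0, 0], [10, 8, 0, 0, 0], [0, 0, 9, 9, 5], [0, 0, 9, 9, 5], [0, 0, 5, 5, 3]]

5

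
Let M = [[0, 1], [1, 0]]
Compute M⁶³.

[[0, 1], [1, 0]]

M² = I (check: tr M = 0 and det M = -1), so M⁶³ = M since 63 is odd.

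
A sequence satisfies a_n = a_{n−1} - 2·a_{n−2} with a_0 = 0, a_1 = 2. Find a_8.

With companion matrix C = [[1, -2], [1, 0]], [a_n, a_{n−1}]ᵀ = C·[a_{n−1}, a_{n−2}]ᵀ, so [a_8, a_7]ᵀ = C⁷·[a_1, a_0]ᵀ.
C⁷ = [[-3, -14], [7, -10]], giving [a_8, a_7]ᵀ = [[-6], [14]].

-6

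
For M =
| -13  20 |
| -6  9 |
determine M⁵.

[[-1453, 2420], [-726, 1209]]

tr M = -4 and det M = 3, so the characteristic polynomial is λ² − (-4)λ + (3) with roots -3 and -1.
Eigenvectors give P = [[2, -5], [1, -3]] with P⁻¹ = [[3, -5], [1, -2]], and M = P·diag(-3, -1)·P⁻¹.
Then M⁵ = P·diag(-243, -1)·P⁻¹ = [[-486, 5], [-243, 3]] · [[3, -5], [1, -2]] = [[-1453, 2420], [-726, 1209]].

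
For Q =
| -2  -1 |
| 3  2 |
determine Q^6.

Q² = I (check: tr Q = 0 and det Q = -1), so Q^6 = I since 6 is even.

[[1, 0], [0, 1]]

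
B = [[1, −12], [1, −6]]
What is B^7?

tr B = −5 and det B = 6, so the characteristic polynomial is λ² − (−5)λ + (6) with roots −2 and −3.
Eigenvectors give P = [[4, 3], [1, 1]] with P⁻¹ = [[1, −3], [−1, 4]], and B = P·diag(−2, −3)·P⁻¹.
Then B^7 = P·diag(−128, −2187)·P⁻¹ = [[−512, −6561], [−128, −2187]] · [[1, −3], [−1, 4]] = [[6049, −24708], [2059, −8364]].

[[6049, −24708], [2059, −8364]]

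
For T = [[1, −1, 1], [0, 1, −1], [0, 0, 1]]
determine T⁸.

[[1, −8, 36], [0, 1, −8], [0, 0, 1]]

T = I + N where N = [[0, −1, 1], [0, 0, −1], [0, 0, 0]] is strictly upper-triangular, so N³ = 0.
(I + N)⁸ = I + 8·N + 28·N² = [[1, −8, 36], [0, 1, −8], [0, 0, 1]].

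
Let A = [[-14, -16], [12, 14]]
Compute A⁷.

[[-896, -1024], [768, 896]]

tr A = 0 and det A = -4, so the characteristic polynomial is λ² − (0)λ + (-4) with roots 2 and -2.
Eigenvectors give P = [[-1, 4], [1, -3]] with P⁻¹ = [[3, 4], [1, 1]], and A = P·diag(2, -2)·P⁻¹.
Then A⁷ = P·diag(128, -128)·P⁻¹ = [[-128, -512], [128, 384]] · [[3, 4], [1, 1]] = [[-896, -1024], [768, 896]].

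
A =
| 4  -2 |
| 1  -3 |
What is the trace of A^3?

31

A^2 = [[14, -2], [1, 7]]
A^3 = [[54, -22], [11, -23]]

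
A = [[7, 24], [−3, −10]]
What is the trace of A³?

tr A = −3 and det A = 2, so the characteristic polynomial is λ² − (−3)λ + (2) with roots −2 and −1.
Eigenvectors give P = [[−8, −3], [3, 1]] with P⁻¹ = [[1, 3], [−3, −8]], and A = P·diag(−2, −1)·P⁻¹.
Then A³ = P·diag(−8, −1)·P⁻¹ = [[64, 3], [−24, −1]] · [[1, 3], [−3, −8]] = [[55, 168], [−21, −64]].

−9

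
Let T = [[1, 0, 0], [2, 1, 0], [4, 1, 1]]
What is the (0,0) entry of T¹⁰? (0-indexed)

1

T = I + N where N = [[0, 0, 0], [2, 0, 0], [4, 1, 0]] is strictly lower-triangular, so N³ = 0.
(I + N)¹⁰ = I + 10·N + 45·N² = [[1, 0, 0], [20, 1, 0], [130, 10, 1]].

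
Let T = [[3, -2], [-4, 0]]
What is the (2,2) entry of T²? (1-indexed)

8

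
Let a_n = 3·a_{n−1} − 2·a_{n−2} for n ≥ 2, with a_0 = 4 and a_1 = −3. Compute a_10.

−7157

With companion matrix B = [[3, −2], [1, 0]], [a_n, a_{n−1}]ᵀ = B·[a_{n−1}, a_{n−2}]ᵀ, so [a_10, a_9]ᵀ = B⁹·[a_1, a_0]ᵀ.
B⁹ = [[1023, −1022], [511, −510]], giving [a_10, a_9]ᵀ = [[−7157], [−3573]].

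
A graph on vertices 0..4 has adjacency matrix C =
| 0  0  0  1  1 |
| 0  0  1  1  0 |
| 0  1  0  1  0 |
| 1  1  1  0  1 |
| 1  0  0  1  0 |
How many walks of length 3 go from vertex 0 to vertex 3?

The number of length-3 walks from vertex 0 to vertex 3 is entry (0,3) of C³, where C is the adjacency matrix.
C² = [[2, 1, 1, 1, 1], [1, 2, 1, 1, 1], [1, 1, 2, 1, 1], [1, 1, 1, 4, 1], [1, 1, 1, 1, 2]]
C³ = [[2, 2, 2, 5, 3], [2, 2, 3, 5, 2], [2, 3, 2, 5, 2], [5, 5, 5, 4, 5], [3, 2, 2, 5, 2]]

5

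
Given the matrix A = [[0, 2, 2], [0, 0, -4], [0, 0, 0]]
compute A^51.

[[0, 0, 0], [0, 0, 0], [0, 0, 0]]

A is strictly triangular, hence nilpotent: A^3 = 0, so A^51 = 0.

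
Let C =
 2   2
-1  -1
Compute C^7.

C² = C (a projection; rank 1, trace 1), so C^7 = C.

[[2, 2], [-1, -1]]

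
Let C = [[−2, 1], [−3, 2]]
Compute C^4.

[[1, 0], [0, 1]]

C² = I (check: tr C = 0 and det C = −1), so C^4 = I since 4 is even.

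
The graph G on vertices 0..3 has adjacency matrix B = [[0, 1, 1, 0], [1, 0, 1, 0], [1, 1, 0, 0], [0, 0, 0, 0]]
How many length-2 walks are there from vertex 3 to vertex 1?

0

The number of length-2 walks from vertex 3 to vertex 1 is entry (3,1) of B², where B is the adjacency matrix.
B² = [[2, 1, 1, 0], [1, 2, 1, 0], [1, 1, 2, 0], [0, 0, 0, 0]]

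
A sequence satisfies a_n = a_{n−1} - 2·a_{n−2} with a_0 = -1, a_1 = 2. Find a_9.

-40

With companion matrix M = [[1, -2], [1, 0]], [a_n, a_{n−1}]ᵀ = M·[a_{n−1}, a_{n−2}]ᵀ, so [a_9, a_8]ᵀ = M⁸·[a_1, a_0]ᵀ.
M⁸ = [[-17, 6], [-3, -14]], giving [a_9, a_8]ᵀ = [[-40], [8]].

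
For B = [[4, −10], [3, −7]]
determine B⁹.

tr B = −3 and det B = 2, so the characteristic polynomial is λ² − (−3)λ + (2) with roots −1 and −2.
Eigenvectors give P = [[2, −5], [1, −3]] with P⁻¹ = [[3, −5], [1, −2]], and B = P·diag(−1, −2)·P⁻¹.
Then B⁹ = P·diag(−1, −512)·P⁻¹ = [[−2, 2560], [−1, 1536]] · [[3, −5], [1, −2]] = [[2554, −5110], [1533, −3067]].

[[2554, −5110], [1533, −3067]]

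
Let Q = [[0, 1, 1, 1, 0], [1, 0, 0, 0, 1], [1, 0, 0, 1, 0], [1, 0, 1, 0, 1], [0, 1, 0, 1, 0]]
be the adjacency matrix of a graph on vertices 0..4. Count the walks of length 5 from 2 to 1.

14

The number of length-5 walks from vertex 2 to vertex 1 is entry (2,1) of Q⁵, where Q is the adjacency matrix.
Q² = [[3, 0, 1, 1, 2], [0, 2, 1, 2, 0], [1, 1, 2, 1, 1], [1, 2, 1, 3, 0], [2, 0, 1, 0, 2]]
Q³ = [[2, 5, 4, 6, 1], [5, 0, 2, 1, 4], [4, 2, 2, 4, 2], [6, 1, 4, 2, 5], [1, 4, 2, 5, 0]]
Q⁴ = [[15, 3, 8, 7, 11], [3, 9, 6, 11, 1], [8, 6, 8, 8, 6], [7, 11, 8, 15, 3], [11, 1, 6, 3, 9]]
Q⁵ = [[18, 26, 22, 34, 10], [26, 4, 14, 10, 20], [22, 14, 16, 22, 14], [34, 10, 22, 18, 26], [10, 20, 14, 26, 4]]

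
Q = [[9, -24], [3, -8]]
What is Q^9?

[[9, -24], [3, -8]]

Q² = Q (a projection; rank 1, trace 1), so Q^9 = Q.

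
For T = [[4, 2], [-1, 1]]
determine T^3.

tr T = 5 and det T = 6, so the characteristic polynomial is λ² − (5)λ + (6) with roots 2 and 3.
Eigenvectors give P = [[-1, 2], [1, -1]] with P⁻¹ = [[1, 2], [1, 1]], and T = P·diag(2, 3)·P⁻¹.
Then T^3 = P·diag(8, 27)·P⁻¹ = [[-8, 54], [8, -27]] · [[1, 2], [1, 1]] = [[46, 38], [-19, -11]].

[[46, 38], [-19, -11]]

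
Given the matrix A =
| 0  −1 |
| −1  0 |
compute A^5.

[[0, −1], [−1, 0]]

A² = I (check: tr A = 0 and det A = −1), so A^5 = A since 5 is odd.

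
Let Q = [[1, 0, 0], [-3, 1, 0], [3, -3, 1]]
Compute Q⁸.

[[1, 0, 0], [-24, 1, 0], [276, -24, 1]]

Q = I + N where N = [[0, 0, 0], [-3, 0, 0], [3, -3, 0]] is strictly lower-triangular, so N³ = 0.
(I + N)⁸ = I + 8·N + 28·N² = [[1, 0, 0], [-24, 1, 0], [276, -24, 1]].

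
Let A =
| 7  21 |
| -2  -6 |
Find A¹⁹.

A² = A (a projection; rank 1, trace 1), so A¹⁹ = A.

[[7, 21], [-2, -6]]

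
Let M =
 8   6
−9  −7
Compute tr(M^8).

257

tr M = 1 and det M = −2, so the characteristic polynomial is λ² − (1)λ + (−2) with roots 2 and −1.
Eigenvectors give P = [[−1, −2], [1, 3]] with P⁻¹ = [[−3, −2], [1, 1]], and M = P·diag(2, −1)·P⁻¹.
Then M^8 = P·diag(256, 1)·P⁻¹ = [[−256, −2], [256, 3]] · [[−3, −2], [1, 1]] = [[766, 510], [−765, −509]].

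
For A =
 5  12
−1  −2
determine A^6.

tr A = 3 and det A = 2, so the characteristic polynomial is λ² − (3)λ + (2) with roots 1 and 2.
Eigenvectors give P = [[−3, 4], [1, −1]] with P⁻¹ = [[1, 4], [1, 3]], and A = P·diag(1, 2)·P⁻¹.
Then A^6 = P·diag(1, 64)·P⁻¹ = [[−3, 256], [1, −64]] · [[1, 4], [1, 3]] = [[253, 756], [−63, −188]].

[[253, 756], [−63, −188]]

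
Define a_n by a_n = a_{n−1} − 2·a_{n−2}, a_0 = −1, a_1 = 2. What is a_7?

24

With companion matrix B = [[1, −2], [1, 0]], [a_n, a_{n−1}]ᵀ = B·[a_{n−1}, a_{n−2}]ᵀ, so [a_7, a_6]ᵀ = B⁶·[a_1, a_0]ᵀ.
B⁶ = [[7, −10], [5, 2]], giving [a_7, a_6]ᵀ = [[24], [8]].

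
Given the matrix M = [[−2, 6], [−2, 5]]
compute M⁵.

[[−92, 186], [−62, 125]]

tr M = 3 and det M = 2, so the characteristic polynomial is λ² − (3)λ + (2) with roots 2 and 1.
Eigenvectors give P = [[3, −2], [2, −1]] with P⁻¹ = [[−1, 2], [−2, 3]], and M = P·diag(2, 1)·P⁻¹.
Then M⁵ = P·diag(32, 1)·P⁻¹ = [[96, −2], [64, −1]] · [[−1, 2], [−2, 3]] = [[−92, 186], [−62, 125]].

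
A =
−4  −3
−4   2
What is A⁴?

A² = [[28, 6], [8, 16]]
A³ = [[−136, −72], [−96, 8]]
A⁴ = [[832, 264], [352, 304]]

[[832, 264], [352, 304]]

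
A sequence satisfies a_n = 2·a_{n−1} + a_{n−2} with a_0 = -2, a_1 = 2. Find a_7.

198

With companion matrix B = [[2, 1], [1, 0]], [a_n, a_{n−1}]ᵀ = B·[a_{n−1}, a_{n−2}]ᵀ, so [a_7, a_6]ᵀ = B^6·[a_1, a_0]ᵀ.
B^6 = [[169, 70], [70, 29]], giving [a_7, a_6]ᵀ = [[198], [82]].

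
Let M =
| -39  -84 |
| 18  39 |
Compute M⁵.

[[-3159, -6804], [1458, 3159]]

tr M = 0 and det M = -9, so the characteristic polynomial is λ² − (0)λ + (-9) with roots 3 and -3.
Eigenvectors give P = [[2, -7], [-1, 3]] with P⁻¹ = [[-3, -7], [-1, -2]], and M = P·diag(3, -3)·P⁻¹.
Then M⁵ = P·diag(243, -243)·P⁻¹ = [[486, 1701], [-243, -729]] · [[-3, -7], [-1, -2]] = [[-3159, -6804], [1458, 3159]].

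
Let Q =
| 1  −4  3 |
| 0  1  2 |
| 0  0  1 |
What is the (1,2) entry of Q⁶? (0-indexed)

Q = I + N where N = [[0, −4, 3], [0, 0, 2], [0, 0, 0]] is strictly upper-triangular, so N³ = 0.
(I + N)⁶ = I + 6·N + 15·N² = [[1, −24, −102], [0, 1, 12], [0, 0, 1]].

12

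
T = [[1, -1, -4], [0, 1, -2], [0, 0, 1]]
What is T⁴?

T = I + N where N = [[0, -1, -4], [0, 0, -2], [0, 0, 0]] is strictly upper-triangular, so N³ = 0.
(I + N)⁴ = I + 4·N + 6·N² = [[1, -4, -4], [0, 1, -8], [0, 0, 1]].

[[1, -4, -4], [0, 1, -8], [0, 0, 1]]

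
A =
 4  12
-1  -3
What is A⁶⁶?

A² = A (a projection; rank 1, trace 1), so A⁶⁶ = A.

[[4, 12], [-1, -3]]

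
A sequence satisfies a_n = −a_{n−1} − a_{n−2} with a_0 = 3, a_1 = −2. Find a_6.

With companion matrix M = [[−1, −1], [1, 0]], [a_n, a_{n−1}]ᵀ = M·[a_{n−1}, a_{n−2}]ᵀ, so [a_6, a_5]ᵀ = M⁵·[a_1, a_0]ᵀ.
M⁵ = [[0, 1], [−1, −1]], giving [a_6, a_5]ᵀ = [[3], [−1]].

3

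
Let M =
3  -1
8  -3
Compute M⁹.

[[3, -1], [8, -3]]

M² = I (check: tr M = 0 and det M = -1), so M⁹ = M since 9 is odd.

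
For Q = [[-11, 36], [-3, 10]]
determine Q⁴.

[[61, -180], [15, -44]]

tr Q = -1 and det Q = -2, so the characteristic polynomial is λ² − (-1)λ + (-2) with roots 1 and -2.
Eigenvectors give P = [[3, 4], [1, 1]] with P⁻¹ = [[-1, 4], [1, -3]], and Q = P·diag(1, -2)·P⁻¹.
Then Q⁴ = P·diag(1, 16)·P⁻¹ = [[3, 64], [1, 16]] · [[-1, 4], [1, -3]] = [[61, -180], [15, -44]].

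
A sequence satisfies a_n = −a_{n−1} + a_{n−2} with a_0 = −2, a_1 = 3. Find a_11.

With companion matrix C = [[−1, 1], [1, 0]], [a_n, a_{n−1}]ᵀ = C·[a_{n−1}, a_{n−2}]ᵀ, so [a_11, a_10]ᵀ = C^10·[a_1, a_0]ᵀ.
C^10 = [[89, −55], [−55, 34]], giving [a_11, a_10]ᵀ = [[377], [−233]].

377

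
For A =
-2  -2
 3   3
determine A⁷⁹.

A² = A (a projection; rank 1, trace 1), so A⁷⁹ = A.

[[-2, -2], [3, 3]]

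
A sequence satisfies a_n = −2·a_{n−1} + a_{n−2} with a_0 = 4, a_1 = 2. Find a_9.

With companion matrix B = [[−2, 1], [1, 0]], [a_n, a_{n−1}]ᵀ = B·[a_{n−1}, a_{n−2}]ᵀ, so [a_9, a_8]ᵀ = B⁸·[a_1, a_0]ᵀ.
B⁸ = [[985, −408], [−408, 169]], giving [a_9, a_8]ᵀ = [[338], [−140]].

338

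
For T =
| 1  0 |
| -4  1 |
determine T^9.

T = I + N where N = [[0, 0], [-4, 0]] is strictly lower-triangular, so N^2 = 0.
(I + N)^9 = I + 9·N = [[1, 0], [-36, 1]].

[[1, 0], [-36, 1]]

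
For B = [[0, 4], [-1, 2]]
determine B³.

[[-8, 0], [0, -8]]

B² = [[-4, 8], [-2, 0]]
B³ = [[-8, 0], [0, -8]]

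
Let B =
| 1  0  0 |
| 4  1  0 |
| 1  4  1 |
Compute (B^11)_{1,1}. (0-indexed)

1

B = I + N where N = [[0, 0, 0], [4, 0, 0], [1, 4, 0]] is strictly lower-triangular, so N^3 = 0.
(I + N)^11 = I + 11·N + 55·N^2 = [[1, 0, 0], [44, 1, 0], [891, 44, 1]].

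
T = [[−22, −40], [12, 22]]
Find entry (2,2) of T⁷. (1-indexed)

1408

tr T = 0 and det T = −4, so the characteristic polynomial is λ² − (0)λ + (−4) with roots 2 and −2.
Eigenvectors give P = [[−5, −2], [3, 1]] with P⁻¹ = [[1, 2], [−3, −5]], and T = P·diag(2, −2)·P⁻¹.
Then T⁷ = P·diag(128, −128)·P⁻¹ = [[−640, 256], [384, −128]] · [[1, 2], [−3, −5]] = [[−1408, −2560], [768, 1408]].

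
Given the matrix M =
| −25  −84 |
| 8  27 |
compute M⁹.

[[−118105, −413364], [39368, 137787]]

tr M = 2 and det M = −3, so the characteristic polynomial is λ² − (2)λ + (−3) with roots 3 and −1.
Eigenvectors give P = [[3, 7], [−1, −2]] with P⁻¹ = [[−2, −7], [1, 3]], and M = P·diag(3, −1)·P⁻¹.
Then M⁹ = P·diag(19683, −1)·P⁻¹ = [[59049, −7], [−19683, 2]] · [[−2, −7], [1, 3]] = [[−118105, −413364], [39368, 137787]].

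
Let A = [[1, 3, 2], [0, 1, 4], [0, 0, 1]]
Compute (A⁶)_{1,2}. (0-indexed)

24

A = I + N where N = [[0, 3, 2], [0, 0, 4], [0, 0, 0]] is strictly upper-triangular, so N³ = 0.
(I + N)⁶ = I + 6·N + 15·N² = [[1, 18, 192], [0, 1, 24], [0, 0, 1]].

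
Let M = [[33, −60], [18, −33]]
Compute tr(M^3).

tr M = 0 and det M = −9, so the characteristic polynomial is λ² − (0)λ + (−9) with roots 3 and −3.
Eigenvectors give P = [[2, −5], [1, −3]] with P⁻¹ = [[3, −5], [1, −2]], and M = P·diag(3, −3)·P⁻¹.
Then M^3 = P·diag(27, −27)·P⁻¹ = [[54, 135], [27, 81]] · [[3, −5], [1, −2]] = [[297, −540], [162, −297]].

0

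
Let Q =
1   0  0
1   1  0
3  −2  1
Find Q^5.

Q = I + N where N = [[0, 0, 0], [1, 0, 0], [3, −2, 0]] is strictly lower-triangular, so N^3 = 0.
(I + N)^5 = I + 5·N + 10·N^2 = [[1, 0, 0], [5, 1, 0], [−5, −10, 1]].

[[1, 0, 0], [5, 1, 0], [−5, −10, 1]]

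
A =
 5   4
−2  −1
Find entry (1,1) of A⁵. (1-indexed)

tr A = 4 and det A = 3, so the characteristic polynomial is λ² − (4)λ + (3) with roots 3 and 1.
Eigenvectors give P = [[2, 1], [−1, −1]] with P⁻¹ = [[1, 1], [−1, −2]], and A = P·diag(3, 1)·P⁻¹.
Then A⁵ = P·diag(243, 1)·P⁻¹ = [[486, 1], [−243, −1]] · [[1, 1], [−1, −2]] = [[485, 484], [−242, −241]].

485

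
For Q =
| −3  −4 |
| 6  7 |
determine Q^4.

tr Q = 4 and det Q = 3, so the characteristic polynomial is λ² − (4)λ + (3) with roots 1 and 3.
Eigenvectors give P = [[1, −2], [−1, 3]] with P⁻¹ = [[3, 2], [1, 1]], and Q = P·diag(1, 3)·P⁻¹.
Then Q^4 = P·diag(1, 81)·P⁻¹ = [[1, −162], [−1, 243]] · [[3, 2], [1, 1]] = [[−159, −160], [240, 241]].

[[−159, −160], [240, 241]]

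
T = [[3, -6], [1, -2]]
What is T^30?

[[3, -6], [1, -2]]

T² = T (a projection; rank 1, trace 1), so T^30 = T.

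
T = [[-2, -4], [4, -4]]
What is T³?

[[120, -48], [48, 96]]

T² = [[-12, 24], [-24, 0]]
T³ = [[120, -48], [48, 96]]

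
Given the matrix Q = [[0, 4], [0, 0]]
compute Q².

[[0, 0], [0, 0]]

Q is strictly triangular, hence nilpotent: Q² = 0, so Q² = 0.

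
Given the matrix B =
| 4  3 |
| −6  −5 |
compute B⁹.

tr B = −1 and det B = −2, so the characteristic polynomial is λ² − (−1)λ + (−2) with roots −2 and 1.
Eigenvectors give P = [[1, −1], [−2, 1]] with P⁻¹ = [[−1, −1], [−2, −1]], and B = P·diag(−2, 1)·P⁻¹.
Then B⁹ = P·diag(−512, 1)·P⁻¹ = [[−512, −1], [1024, 1]] · [[−1, −1], [−2, −1]] = [[514, 513], [−1026, −1025]].

[[514, 513], [−1026, −1025]]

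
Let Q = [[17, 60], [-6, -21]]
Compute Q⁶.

[[-6551, -21840], [2184, 7281]]

tr Q = -4 and det Q = 3, so the characteristic polynomial is λ² − (-4)λ + (3) with roots -3 and -1.
Eigenvectors give P = [[-3, 10], [1, -3]] with P⁻¹ = [[3, 10], [1, 3]], and Q = P·diag(-3, -1)·P⁻¹.
Then Q⁶ = P·diag(729, 1)·P⁻¹ = [[-2187, 10], [729, -3]] · [[3, 10], [1, 3]] = [[-6551, -21840], [2184, 7281]].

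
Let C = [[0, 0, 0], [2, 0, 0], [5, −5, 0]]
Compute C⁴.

C is strictly triangular, hence nilpotent: C³ = 0, so C⁴ = 0.

[[0, 0, 0], [0, 0, 0], [0, 0, 0]]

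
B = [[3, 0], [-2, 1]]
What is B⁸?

tr B = 4 and det B = 3, so the characteristic polynomial is λ² − (4)λ + (3) with roots 1 and 3.
Eigenvectors give P = [[0, -1], [1, 1]] with P⁻¹ = [[1, 1], [-1, 0]], and B = P·diag(1, 3)·P⁻¹.
Then B⁸ = P·diag(1, 6561)·P⁻¹ = [[0, -6561], [1, 6561]] · [[1, 1], [-1, 0]] = [[6561, 0], [-6560, 1]].

[[6561, 0], [-6560, 1]]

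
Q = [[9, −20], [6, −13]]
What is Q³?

[[129, −260], [78, −157]]

tr Q = −4 and det Q = 3, so the characteristic polynomial is λ² − (−4)λ + (3) with roots −1 and −3.
Eigenvectors give P = [[2, −5], [1, −3]] with P⁻¹ = [[3, −5], [1, −2]], and Q = P·diag(−1, −3)·P⁻¹.
Then Q³ = P·diag(−1, −27)·P⁻¹ = [[−2, 135], [−1, 81]] · [[3, −5], [1, −2]] = [[129, −260], [78, −157]].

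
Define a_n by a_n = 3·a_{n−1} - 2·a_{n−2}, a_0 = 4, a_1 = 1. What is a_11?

-6137

With companion matrix M = [[3, -2], [1, 0]], [a_n, a_{n−1}]ᵀ = M·[a_{n−1}, a_{n−2}]ᵀ, so [a_11, a_10]ᵀ = M¹⁰·[a_1, a_0]ᵀ.
M¹⁰ = [[2047, -2046], [1023, -1022]], giving [a_11, a_10]ᵀ = [[-6137], [-3065]].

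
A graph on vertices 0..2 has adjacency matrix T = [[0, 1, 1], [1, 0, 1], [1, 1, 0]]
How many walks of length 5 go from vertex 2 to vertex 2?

10

The number of length-5 walks from vertex 2 to vertex 2 is entry (2,2) of T^5, where T is the adjacency matrix.
T^2 = [[2, 1, 1], [1, 2, 1], [1, 1, 2]]
T^3 = [[2, 3, 3], [3, 2, 3], [3, 3, 2]]
T^4 = [[6, 5, 5], [5, 6, 5], [5, 5, 6]]
T^5 = [[10, 11, 11], [11, 10, 11], [11, 11, 10]]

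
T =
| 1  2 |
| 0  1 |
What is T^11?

[[1, 22], [0, 1]]

T = I + N where N = [[0, 2], [0, 0]] is strictly upper-triangular, so N^2 = 0.
(I + N)^11 = I + 11·N = [[1, 22], [0, 1]].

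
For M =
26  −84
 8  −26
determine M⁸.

[[256, 0], [0, 256]]

tr M = 0 and det M = −4, so the characteristic polynomial is λ² − (0)λ + (−4) with roots 2 and −2.
Eigenvectors give P = [[−7, −3], [−2, −1]] with P⁻¹ = [[−1, 3], [2, −7]], and M = P·diag(2, −2)·P⁻¹.
Then M⁸ = P·diag(256, 256)·P⁻¹ = [[−1792, −768], [−512, −256]] · [[−1, 3], [2, −7]] = [[256, 0], [0, 256]].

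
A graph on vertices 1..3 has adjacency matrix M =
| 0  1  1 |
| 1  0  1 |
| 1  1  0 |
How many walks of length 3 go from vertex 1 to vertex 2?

The number of length-3 walks from vertex 1 to vertex 2 is entry (1,2) of M^3, where M is the adjacency matrix.
M^2 = [[2, 1, 1], [1, 2, 1], [1, 1, 2]]
M^3 = [[2, 3, 3], [3, 2, 3], [3, 3, 2]]

3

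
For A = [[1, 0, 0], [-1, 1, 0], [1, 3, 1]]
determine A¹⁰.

[[1, 0, 0], [-10, 1, 0], [-125, 30, 1]]

A = I + N where N = [[0, 0, 0], [-1, 0, 0], [1, 3, 0]] is strictly lower-triangular, so N³ = 0.
(I + N)¹⁰ = I + 10·N + 45·N² = [[1, 0, 0], [-10, 1, 0], [-125, 30, 1]].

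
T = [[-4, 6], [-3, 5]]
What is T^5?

tr T = 1 and det T = -2, so the characteristic polynomial is λ² − (1)λ + (-2) with roots 2 and -1.
Eigenvectors give P = [[-1, 2], [-1, 1]] with P⁻¹ = [[1, -2], [1, -1]], and T = P·diag(2, -1)·P⁻¹.
Then T^5 = P·diag(32, -1)·P⁻¹ = [[-32, -2], [-32, -1]] · [[1, -2], [1, -1]] = [[-34, 66], [-33, 65]].

[[-34, 66], [-33, 65]]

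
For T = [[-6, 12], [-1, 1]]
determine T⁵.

tr T = -5 and det T = 6, so the characteristic polynomial is λ² − (-5)λ + (6) with roots -2 and -3.
Eigenvectors give P = [[3, 4], [1, 1]] with P⁻¹ = [[-1, 4], [1, -3]], and T = P·diag(-2, -3)·P⁻¹.
Then T⁵ = P·diag(-32, -243)·P⁻¹ = [[-96, -972], [-32, -243]] · [[-1, 4], [1, -3]] = [[-876, 2532], [-211, 601]].

[[-876, 2532], [-211, 601]]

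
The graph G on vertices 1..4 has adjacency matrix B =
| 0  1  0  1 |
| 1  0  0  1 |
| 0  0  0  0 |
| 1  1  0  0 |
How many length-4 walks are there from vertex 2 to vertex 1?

5

The number of length-4 walks from vertex 2 to vertex 1 is entry (2,1) of B⁴, where B is the adjacency matrix.
B² = [[2, 1, 0, 1], [1, 2, 0, 1], [0, 0, 0, 0], [1, 1, 0, 2]]
B³ = [[2, 3, 0, 3], [3, 2, 0, 3], [0, 0, 0, 0], [3, 3, 0, 2]]
B⁴ = [[6, 5, 0, 5], [5, 6, 0, 5], [0, 0, 0, 0], [5, 5, 0, 6]]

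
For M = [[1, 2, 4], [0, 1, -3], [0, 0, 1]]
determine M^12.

M = I + N where N = [[0, 2, 4], [0, 0, -3], [0, 0, 0]] is strictly upper-triangular, so N^3 = 0.
(I + N)^12 = I + 12·N + 66·N^2 = [[1, 24, -348], [0, 1, -36], [0, 0, 1]].

[[1, 24, -348], [0, 1, -36], [0, 0, 1]]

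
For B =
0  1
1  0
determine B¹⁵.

[[0, 1], [1, 0]]

B² = I (check: tr B = 0 and det B = −1), so B¹⁵ = B since 15 is odd.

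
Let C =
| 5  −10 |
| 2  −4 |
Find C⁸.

[[5, −10], [2, −4]]

C² = C (a projection; rank 1, trace 1), so C⁸ = C.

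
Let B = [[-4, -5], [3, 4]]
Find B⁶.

[[1, 0], [0, 1]]

B² = I (check: tr B = 0 and det B = -1), so B⁶ = I since 6 is even.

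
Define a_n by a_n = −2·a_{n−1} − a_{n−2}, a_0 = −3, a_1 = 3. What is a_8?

−3

With companion matrix T = [[−2, −1], [1, 0]], [a_n, a_{n−1}]ᵀ = T·[a_{n−1}, a_{n−2}]ᵀ, so [a_8, a_7]ᵀ = T⁷·[a_1, a_0]ᵀ.
T⁷ = [[−8, −7], [7, 6]], giving [a_8, a_7]ᵀ = [[−3], [3]].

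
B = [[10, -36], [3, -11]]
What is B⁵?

tr B = -1 and det B = -2, so the characteristic polynomial is λ² − (-1)λ + (-2) with roots 1 and -2.
Eigenvectors give P = [[-4, -3], [-1, -1]] with P⁻¹ = [[-1, 3], [1, -4]], and B = P·diag(1, -2)·P⁻¹.
Then B⁵ = P·diag(1, -32)·P⁻¹ = [[-4, 96], [-1, 32]] · [[-1, 3], [1, -4]] = [[100, -396], [33, -131]].

[[100, -396], [33, -131]]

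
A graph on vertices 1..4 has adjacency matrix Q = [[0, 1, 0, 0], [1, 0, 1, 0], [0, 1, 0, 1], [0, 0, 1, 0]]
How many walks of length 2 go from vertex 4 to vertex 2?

1

The number of length-2 walks from vertex 4 to vertex 2 is entry (4,2) of Q², where Q is the adjacency matrix.
Q² = [[1, 0, 1, 0], [0, 2, 0, 1], [1, 0, 2, 0], [0, 1, 0, 1]]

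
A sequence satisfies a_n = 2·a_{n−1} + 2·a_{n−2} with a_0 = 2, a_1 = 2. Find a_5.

With companion matrix Q = [[2, 2], [1, 0]], [a_n, a_{n−1}]ᵀ = Q·[a_{n−1}, a_{n−2}]ᵀ, so [a_5, a_4]ᵀ = Q⁴·[a_1, a_0]ᵀ.
Q⁴ = [[44, 32], [16, 12]], giving [a_5, a_4]ᵀ = [[152], [56]].

152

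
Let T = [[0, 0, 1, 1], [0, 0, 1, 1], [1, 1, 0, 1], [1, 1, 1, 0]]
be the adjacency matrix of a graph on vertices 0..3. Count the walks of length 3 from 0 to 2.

5

The number of length-3 walks from vertex 0 to vertex 2 is entry (0,2) of T³, where T is the adjacency matrix.
T² = [[2, 2, 1, 1], [2, 2, 1, 1], [1, 1, 3, 2], [1, 1, 2, 3]]
T³ = [[2, 2, 5, 5], [2, 2, 5, 5], [5, 5, 4, 5], [5, 5, 5, 4]]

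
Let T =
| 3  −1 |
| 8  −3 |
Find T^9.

T² = I (check: tr T = 0 and det T = −1), so T^9 = T since 9 is odd.

[[3, −1], [8, −3]]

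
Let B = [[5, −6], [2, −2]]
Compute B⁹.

tr B = 3 and det B = 2, so the characteristic polynomial is λ² − (3)λ + (2) with roots 2 and 1.
Eigenvectors give P = [[2, −3], [1, −2]] with P⁻¹ = [[2, −3], [1, −2]], and B = P·diag(2, 1)·P⁻¹.
Then B⁹ = P·diag(512, 1)·P⁻¹ = [[1024, −3], [512, −2]] · [[2, −3], [1, −2]] = [[2045, −3066], [1022, −1532]].

[[2045, −3066], [1022, −1532]]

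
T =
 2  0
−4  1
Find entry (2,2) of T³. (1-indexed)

T² = [[4, 0], [−12, 1]]
T³ = [[8, 0], [−28, 1]]

1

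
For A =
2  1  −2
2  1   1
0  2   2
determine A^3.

A^2 = [[6, −1, −7], [6, 5, −1], [4, 6, 6]]
A^3 = [[10, −9, −27], [22, 9, −9], [20, 22, 10]]

[[10, −9, −27], [22, 9, −9], [20, 22, 10]]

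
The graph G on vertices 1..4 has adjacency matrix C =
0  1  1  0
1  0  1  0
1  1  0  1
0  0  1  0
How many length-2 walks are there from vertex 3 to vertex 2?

The number of length-2 walks from vertex 3 to vertex 2 is entry (3,2) of C², where C is the adjacency matrix.
C² = [[2, 1, 1, 1], [1, 2, 1, 1], [1, 1, 3, 0], [1, 1, 0, 1]]

1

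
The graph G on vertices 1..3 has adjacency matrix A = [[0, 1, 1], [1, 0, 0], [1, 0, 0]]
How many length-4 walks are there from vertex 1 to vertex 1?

4

The number of length-4 walks from vertex 1 to vertex 1 is entry (1,1) of A⁴, where A is the adjacency matrix.
A² = [[2, 0, 0], [0, 1, 1], [0, 1, 1]]
A³ = [[0, 2, 2], [2, 0, 0], [2, 0, 0]]
A⁴ = [[4, 0, 0], [0, 2, 2], [0, 2, 2]]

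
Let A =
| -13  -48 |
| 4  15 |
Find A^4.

tr A = 2 and det A = -3, so the characteristic polynomial is λ² − (2)λ + (-3) with roots 3 and -1.
Eigenvectors give P = [[-3, 4], [1, -1]] with P⁻¹ = [[1, 4], [1, 3]], and A = P·diag(3, -1)·P⁻¹.
Then A^4 = P·diag(81, 1)·P⁻¹ = [[-243, 4], [81, -1]] · [[1, 4], [1, 3]] = [[-239, -960], [80, 321]].

[[-239, -960], [80, 321]]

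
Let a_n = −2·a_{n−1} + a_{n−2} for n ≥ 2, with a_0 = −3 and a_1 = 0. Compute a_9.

With companion matrix M = [[−2, 1], [1, 0]], [a_n, a_{n−1}]ᵀ = M·[a_{n−1}, a_{n−2}]ᵀ, so [a_9, a_8]ᵀ = M⁸·[a_1, a_0]ᵀ.
M⁸ = [[985, −408], [−408, 169]], giving [a_9, a_8]ᵀ = [[1224], [−507]].

1224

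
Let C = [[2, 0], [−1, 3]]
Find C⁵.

tr C = 5 and det C = 6, so the characteristic polynomial is λ² − (5)λ + (6) with roots 2 and 3.
Eigenvectors give P = [[−1, 0], [−1, −1]] with P⁻¹ = [[−1, 0], [1, −1]], and C = P·diag(2, 3)·P⁻¹.
Then C⁵ = P·diag(32, 243)·P⁻¹ = [[−32, 0], [−32, −243]] · [[−1, 0], [1, −1]] = [[32, 0], [−211, 243]].

[[32, 0], [−211, 243]]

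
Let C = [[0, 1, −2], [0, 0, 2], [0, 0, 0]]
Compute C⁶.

[[0, 0, 0], [0, 0, 0], [0, 0, 0]]

C is strictly triangular, hence nilpotent: C³ = 0, so C⁶ = 0.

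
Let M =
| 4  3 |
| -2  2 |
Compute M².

[[10, 18], [-12, -2]]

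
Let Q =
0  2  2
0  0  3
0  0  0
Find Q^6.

Q is strictly triangular, hence nilpotent: Q^3 = 0, so Q^6 = 0.

[[0, 0, 0], [0, 0, 0], [0, 0, 0]]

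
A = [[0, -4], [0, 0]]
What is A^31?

A is strictly triangular, hence nilpotent: A^2 = 0, so A^31 = 0.

[[0, 0], [0, 0]]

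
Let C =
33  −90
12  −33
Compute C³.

tr C = 0 and det C = −9, so the characteristic polynomial is λ² − (0)λ + (−9) with roots −3 and 3.
Eigenvectors give P = [[−5, −3], [−2, −1]] with P⁻¹ = [[1, −3], [−2, 5]], and C = P·diag(−3, 3)·P⁻¹.
Then C³ = P·diag(−27, 27)·P⁻¹ = [[135, −81], [54, −27]] · [[1, −3], [−2, 5]] = [[297, −810], [108, −297]].

[[297, −810], [108, −297]]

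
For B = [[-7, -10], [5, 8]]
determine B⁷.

[[-2443, -4630], [2315, 4502]]

tr B = 1 and det B = -6, so the characteristic polynomial is λ² − (1)λ + (-6) with roots -2 and 3.
Eigenvectors give P = [[2, 1], [-1, -1]] with P⁻¹ = [[1, 1], [-1, -2]], and B = P·diag(-2, 3)·P⁻¹.
Then B⁷ = P·diag(-128, 2187)·P⁻¹ = [[-256, 2187], [128, -2187]] · [[1, 1], [-1, -2]] = [[-2443, -4630], [2315, 4502]].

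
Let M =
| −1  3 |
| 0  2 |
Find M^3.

[[−1, 9], [0, 8]]

M^2 = [[1, 3], [0, 4]]
M^3 = [[−1, 9], [0, 8]]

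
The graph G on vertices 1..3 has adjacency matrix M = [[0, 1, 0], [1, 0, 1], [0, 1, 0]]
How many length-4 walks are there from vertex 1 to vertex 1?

The number of length-4 walks from vertex 1 to vertex 1 is entry (1,1) of M⁴, where M is the adjacency matrix.
M² = [[1, 0, 1], [0, 2, 0], [1, 0, 1]]
M³ = [[0, 2, 0], [2, 0, 2], [0, 2, 0]]
M⁴ = [[2, 0, 2], [0, 4, 0], [2, 0, 2]]

2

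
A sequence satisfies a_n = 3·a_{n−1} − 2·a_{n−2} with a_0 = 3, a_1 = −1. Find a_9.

−2041

With companion matrix C = [[3, −2], [1, 0]], [a_n, a_{n−1}]ᵀ = C·[a_{n−1}, a_{n−2}]ᵀ, so [a_9, a_8]ᵀ = C^8·[a_1, a_0]ᵀ.
C^8 = [[511, −510], [255, −254]], giving [a_9, a_8]ᵀ = [[−2041], [−1017]].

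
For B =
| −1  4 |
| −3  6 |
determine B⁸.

tr B = 5 and det B = 6, so the characteristic polynomial is λ² − (5)λ + (6) with roots 2 and 3.
Eigenvectors give P = [[−4, 1], [−3, 1]] with P⁻¹ = [[−1, 1], [−3, 4]], and B = P·diag(2, 3)·P⁻¹.
Then B⁸ = P·diag(256, 6561)·P⁻¹ = [[−1024, 6561], [−768, 6561]] · [[−1, 1], [−3, 4]] = [[−18659, 25220], [−18915, 25476]].

[[−18659, 25220], [−18915, 25476]]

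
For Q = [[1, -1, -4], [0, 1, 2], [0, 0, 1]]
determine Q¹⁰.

Q = I + N where N = [[0, -1, -4], [0, 0, 2], [0, 0, 0]] is strictly upper-triangular, so N³ = 0.
(I + N)¹⁰ = I + 10·N + 45·N² = [[1, -10, -130], [0, 1, 20], [0, 0, 1]].

[[1, -10, -130], [0, 1, 20], [0, 0, 1]]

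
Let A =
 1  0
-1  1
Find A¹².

A = I + N where N = [[0, 0], [-1, 0]] is strictly lower-triangular, so N² = 0.
(I + N)¹² = I + 12·N = [[1, 0], [-12, 1]].

[[1, 0], [-12, 1]]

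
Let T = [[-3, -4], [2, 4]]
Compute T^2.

[[1, -4], [2, 8]]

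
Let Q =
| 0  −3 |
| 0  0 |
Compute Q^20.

[[0, 0], [0, 0]]

Q is strictly triangular, hence nilpotent: Q^2 = 0, so Q^20 = 0.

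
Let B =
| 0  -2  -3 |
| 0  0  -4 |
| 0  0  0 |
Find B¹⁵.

[[0, 0, 0], [0, 0, 0], [0, 0, 0]]

B is strictly triangular, hence nilpotent: B³ = 0, so B¹⁵ = 0.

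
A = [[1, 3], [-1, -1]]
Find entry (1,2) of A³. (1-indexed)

A² = [[-2, 0], [0, -2]]
A³ = [[-2, -6], [2, 2]]

-6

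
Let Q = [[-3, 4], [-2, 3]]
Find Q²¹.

Q² = I (check: tr Q = 0 and det Q = -1), so Q²¹ = Q since 21 is odd.

[[-3, 4], [-2, 3]]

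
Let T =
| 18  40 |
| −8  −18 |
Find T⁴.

[[16, 0], [0, 16]]

tr T = 0 and det T = −4, so the characteristic polynomial is λ² − (0)λ + (−4) with roots 2 and −2.
Eigenvectors give P = [[−5, 2], [2, −1]] with P⁻¹ = [[−1, −2], [−2, −5]], and T = P·diag(2, −2)·P⁻¹.
Then T⁴ = P·diag(16, 16)·P⁻¹ = [[−80, 32], [32, −16]] · [[−1, −2], [−2, −5]] = [[16, 0], [0, 16]].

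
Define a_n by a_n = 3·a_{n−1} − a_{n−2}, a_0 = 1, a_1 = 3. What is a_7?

With companion matrix A = [[3, −1], [1, 0]], [a_n, a_{n−1}]ᵀ = A·[a_{n−1}, a_{n−2}]ᵀ, so [a_7, a_6]ᵀ = A⁶·[a_1, a_0]ᵀ.
A⁶ = [[377, −144], [144, −55]], giving [a_7, a_6]ᵀ = [[987], [377]].

987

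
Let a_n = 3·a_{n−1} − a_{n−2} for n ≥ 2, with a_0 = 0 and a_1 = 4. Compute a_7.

With companion matrix B = [[3, −1], [1, 0]], [a_n, a_{n−1}]ᵀ = B·[a_{n−1}, a_{n−2}]ᵀ, so [a_7, a_6]ᵀ = B⁶·[a_1, a_0]ᵀ.
B⁶ = [[377, −144], [144, −55]], giving [a_7, a_6]ᵀ = [[1508], [576]].

1508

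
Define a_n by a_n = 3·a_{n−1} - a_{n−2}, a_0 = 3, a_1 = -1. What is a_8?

With companion matrix M = [[3, -1], [1, 0]], [a_n, a_{n−1}]ᵀ = M·[a_{n−1}, a_{n−2}]ᵀ, so [a_8, a_7]ᵀ = M^7·[a_1, a_0]ᵀ.
M^7 = [[987, -377], [377, -144]], giving [a_8, a_7]ᵀ = [[-2118], [-809]].

-2118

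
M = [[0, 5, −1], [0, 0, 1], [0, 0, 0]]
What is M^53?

M is strictly triangular, hence nilpotent: M^3 = 0, so M^53 = 0.

[[0, 0, 0], [0, 0, 0], [0, 0, 0]]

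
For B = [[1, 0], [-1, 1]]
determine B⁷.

B = I + N where N = [[0, 0], [-1, 0]] is strictly lower-triangular, so N² = 0.
(I + N)⁷ = I + 7·N = [[1, 0], [-7, 1]].

[[1, 0], [-7, 1]]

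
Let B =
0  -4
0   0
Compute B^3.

B is strictly triangular, hence nilpotent: B^2 = 0, so B^3 = 0.

[[0, 0], [0, 0]]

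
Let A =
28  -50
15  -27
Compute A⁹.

[[120658, -201950], [60585, -101487]]

tr A = 1 and det A = -6, so the characteristic polynomial is λ² − (1)λ + (-6) with roots -2 and 3.
Eigenvectors give P = [[-5, 2], [-3, 1]] with P⁻¹ = [[1, -2], [3, -5]], and A = P·diag(-2, 3)·P⁻¹.
Then A⁹ = P·diag(-512, 19683)·P⁻¹ = [[2560, 39366], [1536, 19683]] · [[1, -2], [3, -5]] = [[120658, -201950], [60585, -101487]].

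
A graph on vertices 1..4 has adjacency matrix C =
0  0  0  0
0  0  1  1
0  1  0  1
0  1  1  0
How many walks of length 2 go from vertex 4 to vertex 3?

The number of length-2 walks from vertex 4 to vertex 3 is entry (4,3) of C², where C is the adjacency matrix.
C² = [[0, 0, 0, 0], [0, 2, 1, 1], [0, 1, 2, 1], [0, 1, 1, 2]]

1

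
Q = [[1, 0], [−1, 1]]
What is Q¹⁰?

[[1, 0], [−10, 1]]

Q = I + N where N = [[0, 0], [−1, 0]] is strictly lower-triangular, so N² = 0.
(I + N)¹⁰ = I + 10·N = [[1, 0], [−10, 1]].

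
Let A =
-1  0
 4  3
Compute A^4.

[[1, 0], [80, 81]]

tr A = 2 and det A = -3, so the characteristic polynomial is λ² − (2)λ + (-3) with roots -1 and 3.
Eigenvectors give P = [[-1, 0], [1, 1]] with P⁻¹ = [[-1, 0], [1, 1]], and A = P·diag(-1, 3)·P⁻¹.
Then A^4 = P·diag(1, 81)·P⁻¹ = [[-1, 0], [1, 81]] · [[-1, 0], [1, 1]] = [[1, 0], [80, 81]].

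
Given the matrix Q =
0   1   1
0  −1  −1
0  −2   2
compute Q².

[[0, −3, 1], [0, 3, −1], [0, −2, 6]]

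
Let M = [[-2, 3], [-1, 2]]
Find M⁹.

[[-2, 3], [-1, 2]]

M² = I (check: tr M = 0 and det M = -1), so M⁹ = M since 9 is odd.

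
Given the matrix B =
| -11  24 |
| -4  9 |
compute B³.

[[-83, 168], [-28, 57]]

tr B = -2 and det B = -3, so the characteristic polynomial is λ² − (-2)λ + (-3) with roots 1 and -3.
Eigenvectors give P = [[2, -3], [1, -1]] with P⁻¹ = [[-1, 3], [-1, 2]], and B = P·diag(1, -3)·P⁻¹.
Then B³ = P·diag(1, -27)·P⁻¹ = [[2, 81], [1, 27]] · [[-1, 3], [-1, 2]] = [[-83, 168], [-28, 57]].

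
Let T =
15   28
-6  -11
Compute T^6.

tr T = 4 and det T = 3, so the characteristic polynomial is λ² − (4)λ + (3) with roots 1 and 3.
Eigenvectors give P = [[-2, 7], [1, -3]] with P⁻¹ = [[3, 7], [1, 2]], and T = P·diag(1, 3)·P⁻¹.
Then T^6 = P·diag(1, 729)·P⁻¹ = [[-2, 5103], [1, -2187]] · [[3, 7], [1, 2]] = [[5097, 10192], [-2184, -4367]].

[[5097, 10192], [-2184, -4367]]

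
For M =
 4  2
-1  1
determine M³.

tr M = 5 and det M = 6, so the characteristic polynomial is λ² − (5)λ + (6) with roots 2 and 3.
Eigenvectors give P = [[-1, 2], [1, -1]] with P⁻¹ = [[1, 2], [1, 1]], and M = P·diag(2, 3)·P⁻¹.
Then M³ = P·diag(8, 27)·P⁻¹ = [[-8, 54], [8, -27]] · [[1, 2], [1, 1]] = [[46, 38], [-19, -11]].

[[46, 38], [-19, -11]]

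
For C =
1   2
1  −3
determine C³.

[[−1, 18], [9, −37]]

C² = [[3, −4], [−2, 11]]
C³ = [[−1, 18], [9, −37]]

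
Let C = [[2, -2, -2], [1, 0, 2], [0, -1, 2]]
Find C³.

C² = [[2, -2, -12], [2, -4, 2], [-1, -2, 2]]
C³ = [[2, 8, -32], [0, -6, -8], [-4, 0, 2]]

[[2, 8, -32], [0, -6, -8], [-4, 0, 2]]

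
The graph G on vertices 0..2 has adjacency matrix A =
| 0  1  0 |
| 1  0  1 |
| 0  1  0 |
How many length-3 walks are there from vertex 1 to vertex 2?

2

The number of length-3 walks from vertex 1 to vertex 2 is entry (1,2) of A³, where A is the adjacency matrix.
A² = [[1, 0, 1], [0, 2, 0], [1, 0, 1]]
A³ = [[0, 2, 0], [2, 0, 2], [0, 2, 0]]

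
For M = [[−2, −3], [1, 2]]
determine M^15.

M² = I (check: tr M = 0 and det M = −1), so M^15 = M since 15 is odd.

[[−2, −3], [1, 2]]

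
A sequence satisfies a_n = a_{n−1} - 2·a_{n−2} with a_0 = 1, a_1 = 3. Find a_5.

3

With companion matrix M = [[1, -2], [1, 0]], [a_n, a_{n−1}]ᵀ = M·[a_{n−1}, a_{n−2}]ᵀ, so [a_5, a_4]ᵀ = M⁴·[a_1, a_0]ᵀ.
M⁴ = [[-1, 6], [-3, 2]], giving [a_5, a_4]ᵀ = [[3], [-7]].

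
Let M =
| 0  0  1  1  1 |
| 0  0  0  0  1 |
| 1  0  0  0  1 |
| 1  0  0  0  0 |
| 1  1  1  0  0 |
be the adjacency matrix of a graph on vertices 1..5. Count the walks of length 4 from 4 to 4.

3

The number of length-4 walks from vertex 4 to vertex 4 is entry (4,4) of M⁴, where M is the adjacency matrix.
M² = [[3, 1, 1, 0, 1], [1, 1, 1, 0, 0], [1, 1, 2, 1, 1], [0, 0, 1, 1, 1], [1, 0, 1, 1, 3]]
M³ = [[2, 1, 4, 3, 5], [1, 0, 1, 1, 3], [4, 1, 2, 1, 4], [3, 1, 1, 0, 1], [5, 3, 4, 1, 2]]
M⁴ = [[12, 5, 7, 2, 7], [5, 3, 4, 1, 2], [7, 4, 8, 4, 7], [2, 1, 4, 3, 5], [7, 2, 7, 5, 12]]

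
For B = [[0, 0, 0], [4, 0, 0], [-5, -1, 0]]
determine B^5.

[[0, 0, 0], [0, 0, 0], [0, 0, 0]]

B is strictly triangular, hence nilpotent: B^3 = 0, so B^5 = 0.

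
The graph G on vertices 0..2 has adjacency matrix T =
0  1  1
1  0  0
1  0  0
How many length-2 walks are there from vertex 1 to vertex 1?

The number of length-2 walks from vertex 1 to vertex 1 is entry (1,1) of T^2, where T is the adjacency matrix.
T^2 = [[2, 0, 0], [0, 1, 1], [0, 1, 1]]

1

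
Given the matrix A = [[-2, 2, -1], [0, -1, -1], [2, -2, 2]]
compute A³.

A² = [[2, -4, -2], [-2, 3, -1], [0, 2, 4]]
A³ = [[-8, 12, -2], [2, -5, -3], [8, -10, 6]]

[[-8, 12, -2], [2, -5, -3], [8, -10, 6]]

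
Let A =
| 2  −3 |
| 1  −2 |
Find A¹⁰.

A² = I (check: tr A = 0 and det A = −1), so A¹⁰ = I since 10 is even.

[[1, 0], [0, 1]]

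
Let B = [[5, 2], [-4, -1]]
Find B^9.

[[39365, 19682], [-39364, -19681]]

tr B = 4 and det B = 3, so the characteristic polynomial is λ² − (4)λ + (3) with roots 3 and 1.
Eigenvectors give P = [[-1, -1], [1, 2]] with P⁻¹ = [[-2, -1], [1, 1]], and B = P·diag(3, 1)·P⁻¹.
Then B^9 = P·diag(19683, 1)·P⁻¹ = [[-19683, -1], [19683, 2]] · [[-2, -1], [1, 1]] = [[39365, 19682], [-39364, -19681]].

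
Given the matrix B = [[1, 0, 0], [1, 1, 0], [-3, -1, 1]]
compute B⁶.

B = I + N where N = [[0, 0, 0], [1, 0, 0], [-3, -1, 0]] is strictly lower-triangular, so N³ = 0.
(I + N)⁶ = I + 6·N + 15·N² = [[1, 0, 0], [6, 1, 0], [-33, -6, 1]].

[[1, 0, 0], [6, 1, 0], [-33, -6, 1]]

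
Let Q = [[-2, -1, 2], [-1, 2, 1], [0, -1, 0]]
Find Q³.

[[-8, -4, 8], [-4, 8, 4], [0, -4, 0]]

Q² = [[5, -2, -5], [0, 4, 0], [1, -2, -1]]
Q³ = [[-8, -4, 8], [-4, 8, 4], [0, -4, 0]]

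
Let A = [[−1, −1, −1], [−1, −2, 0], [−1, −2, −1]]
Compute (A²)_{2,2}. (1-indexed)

5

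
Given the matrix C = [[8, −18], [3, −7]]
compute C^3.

[[26, −54], [9, −19]]

tr C = 1 and det C = −2, so the characteristic polynomial is λ² − (1)λ + (−2) with roots 2 and −1.
Eigenvectors give P = [[−3, 2], [−1, 1]] with P⁻¹ = [[−1, 2], [−1, 3]], and C = P·diag(2, −1)·P⁻¹.
Then C^3 = P·diag(8, −1)·P⁻¹ = [[−24, −2], [−8, −1]] · [[−1, 2], [−1, 3]] = [[26, −54], [9, −19]].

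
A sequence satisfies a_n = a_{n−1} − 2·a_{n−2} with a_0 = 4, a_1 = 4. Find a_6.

With companion matrix A = [[1, −2], [1, 0]], [a_n, a_{n−1}]ᵀ = A·[a_{n−1}, a_{n−2}]ᵀ, so [a_6, a_5]ᵀ = A⁵·[a_1, a_0]ᵀ.
A⁵ = [[5, 2], [−1, 6]], giving [a_6, a_5]ᵀ = [[28], [20]].

28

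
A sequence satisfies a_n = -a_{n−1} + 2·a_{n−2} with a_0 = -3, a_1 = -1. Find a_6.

-45

With companion matrix M = [[-1, 2], [1, 0]], [a_n, a_{n−1}]ᵀ = M·[a_{n−1}, a_{n−2}]ᵀ, so [a_6, a_5]ᵀ = M⁵·[a_1, a_0]ᵀ.
M⁵ = [[-21, 22], [11, -10]], giving [a_6, a_5]ᵀ = [[-45], [19]].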